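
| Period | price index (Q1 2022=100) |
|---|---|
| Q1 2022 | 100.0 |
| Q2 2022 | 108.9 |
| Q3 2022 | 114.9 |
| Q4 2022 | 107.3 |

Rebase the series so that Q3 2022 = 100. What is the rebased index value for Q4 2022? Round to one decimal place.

Rebased(Q4 2022) = 107.3 / 114.9 × 100 = 93.3856

93.4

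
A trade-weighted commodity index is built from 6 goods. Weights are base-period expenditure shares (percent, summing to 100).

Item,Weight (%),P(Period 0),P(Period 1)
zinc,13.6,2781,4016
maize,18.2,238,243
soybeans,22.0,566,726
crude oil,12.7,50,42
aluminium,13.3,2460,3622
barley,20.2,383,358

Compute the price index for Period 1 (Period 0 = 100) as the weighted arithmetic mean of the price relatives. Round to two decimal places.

115.57

zinc: 13.6 × (4016/2781) = 13.6 × 1.444085 = 19.6396
maize: 18.2 × (243/238) = 18.2 × 1.021008 = 18.5824
soybeans: 22.0 × (726/566) = 22.0 × 1.282686 = 28.2191
crude oil: 12.7 × (42/50) = 12.7 × 0.840000 = 10.6680
aluminium: 13.3 × (3622/2460) = 13.3 × 1.472358 = 19.5824
barley: 20.2 × (358/383) = 20.2 × 0.934726 = 18.8815
Index = Σ wᵢ·(p₁ᵢ/p₀ᵢ) = 19.6396 + 18.5824 + 28.2191 + 10.6680 + 19.5824 + 18.8815 = 115.5728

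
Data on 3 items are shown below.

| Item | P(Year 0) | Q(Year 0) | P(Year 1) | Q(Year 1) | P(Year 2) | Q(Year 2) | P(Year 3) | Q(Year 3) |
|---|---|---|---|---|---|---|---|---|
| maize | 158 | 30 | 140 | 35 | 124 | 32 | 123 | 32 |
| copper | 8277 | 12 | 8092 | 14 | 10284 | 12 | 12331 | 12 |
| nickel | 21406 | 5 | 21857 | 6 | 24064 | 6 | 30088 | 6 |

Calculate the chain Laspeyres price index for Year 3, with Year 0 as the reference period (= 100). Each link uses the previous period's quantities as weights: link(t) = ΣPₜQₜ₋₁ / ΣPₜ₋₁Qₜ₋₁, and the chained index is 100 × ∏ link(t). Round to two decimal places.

143.26

Link Year 0→Year 1:
ΣP(Year 1)Q(Year 0) = 140×30 + 8092×12 + 21857×5 = 4200 + 97104 + 109285 = 210589
ΣP(Year 0)Q(Year 0) = 158×30 + 8277×12 + 21406×5 = 4740 + 99324 + 107030 = 211094
link = 210589/211094 = 0.997608
Link Year 1→Year 2:
ΣP(Year 2)Q(Year 1) = 124×35 + 10284×14 + 24064×6 = 4340 + 143976 + 144384 = 292700
ΣP(Year 1)Q(Year 1) = 140×35 + 8092×14 + 21857×6 = 4900 + 113288 + 131142 = 249330
link = 292700/249330 = 1.173946
Link Year 2→Year 3:
ΣP(Year 3)Q(Year 2) = 123×32 + 12331×12 + 30088×6 = 3936 + 147972 + 180528 = 332436
ΣP(Year 2)Q(Year 2) = 124×32 + 10284×12 + 24064×6 = 3968 + 123408 + 144384 = 271760
link = 332436/271760 = 1.223271
Chained index = 100 × 0.997608 × 1.173946 × 1.223271 = 143.2618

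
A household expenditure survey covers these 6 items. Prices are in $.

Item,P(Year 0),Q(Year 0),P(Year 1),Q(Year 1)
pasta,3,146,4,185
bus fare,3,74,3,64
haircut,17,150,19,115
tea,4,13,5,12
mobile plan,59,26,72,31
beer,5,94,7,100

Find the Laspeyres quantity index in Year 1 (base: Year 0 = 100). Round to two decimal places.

96.45

Laspeyres quantity index uses base-period prices as weights.
ΣP(Year 0)·Q(Year 1) = 3×185 + 3×64 + 17×115 + 4×12 + 59×31 + 5×100 = 555 + 192 + 1955 + 48 + 1829 + 500 = 5079
ΣP(Year 0)·Q(Year 0) = 3×146 + 3×74 + 17×150 + 4×13 + 59×26 + 5×94 = 438 + 222 + 2550 + 52 + 1534 + 470 = 5266
Index = 5079 / 5266 × 100 = 96.4489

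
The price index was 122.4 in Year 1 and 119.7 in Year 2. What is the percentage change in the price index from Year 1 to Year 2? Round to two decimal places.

-2.21%

Change = (119.7 − 122.4) / 122.4 × 100
       = -2.7 / 122.4 × 100 = -2.2059%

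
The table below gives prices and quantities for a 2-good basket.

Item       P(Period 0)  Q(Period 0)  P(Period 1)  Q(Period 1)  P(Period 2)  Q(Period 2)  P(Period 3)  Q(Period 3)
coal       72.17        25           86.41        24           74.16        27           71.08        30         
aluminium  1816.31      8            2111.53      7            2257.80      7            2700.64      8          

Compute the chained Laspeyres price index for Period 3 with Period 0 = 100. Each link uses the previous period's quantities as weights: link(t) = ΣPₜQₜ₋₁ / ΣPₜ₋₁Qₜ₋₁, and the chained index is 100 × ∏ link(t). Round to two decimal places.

Link Period 0→Period 1:
ΣP(Period 1)Q(Period 0) = 86.41×25 + 2111.53×8 = 2160.25 + 16892.24 = 19052.49
ΣP(Period 0)Q(Period 0) = 72.17×25 + 1816.31×8 = 1804.25 + 14530.48 = 16334.73
link = 19052.49/16334.73 = 1.166379
Link Period 1→Period 2:
ΣP(Period 2)Q(Period 1) = 74.16×24 + 2257.80×7 = 1779.84 + 15804.6 = 17584.44
ΣP(Period 1)Q(Period 1) = 86.41×24 + 2111.53×7 = 2073.84 + 14780.71 = 16854.55
link = 17584.44/16854.55 = 1.043305
Link Period 2→Period 3:
ΣP(Period 3)Q(Period 2) = 71.08×27 + 2700.64×7 = 1919.16 + 18904.48 = 20823.64
ΣP(Period 2)Q(Period 2) = 74.16×27 + 2257.80×7 = 2002.32 + 15804.6 = 17806.92
link = 20823.64/17806.92 = 1.169413
Chained index = 100 × 1.166379 × 1.043305 × 1.169413 = 142.3046

142.30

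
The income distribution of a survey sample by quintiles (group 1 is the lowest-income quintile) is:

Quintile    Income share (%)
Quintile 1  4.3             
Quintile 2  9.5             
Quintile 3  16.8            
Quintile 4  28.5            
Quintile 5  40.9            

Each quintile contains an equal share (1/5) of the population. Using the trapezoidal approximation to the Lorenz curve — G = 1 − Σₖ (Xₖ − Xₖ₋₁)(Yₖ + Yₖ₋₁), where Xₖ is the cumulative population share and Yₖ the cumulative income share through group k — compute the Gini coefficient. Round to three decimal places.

0.369

Cumulative income shares Yₖ: 0.0430, 0.1380, 0.3060, 0.5910, 1.0000
Σ (Xₖ−Xₖ₋₁)(Yₖ+Yₖ₋₁) = (1/5)(0.0430+0.0000) + (1/5)(0.1380+0.0430) + (1/5)(0.3060+0.1380) + (1/5)(0.5910+0.3060) + (1/5)(1.0000+0.5910)
  = 0.0086 + 0.0362 + 0.0888 + 0.1794 + 0.3182 = 0.6312
G = 1 − 0.6312 = 0.3688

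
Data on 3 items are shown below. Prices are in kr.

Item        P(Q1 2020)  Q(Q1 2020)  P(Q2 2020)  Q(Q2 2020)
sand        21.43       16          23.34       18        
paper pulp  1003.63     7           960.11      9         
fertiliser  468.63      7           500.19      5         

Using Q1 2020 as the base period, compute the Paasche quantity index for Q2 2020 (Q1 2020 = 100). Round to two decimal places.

109.12

Paasche quantity index uses current-period prices as weights.
ΣP(Q2 2020)·Q(Q2 2020) = 23.34×18 + 960.11×9 + 500.19×5 = 420.12 + 8640.99 + 2500.95 = 11562.06
ΣP(Q2 2020)·Q(Q1 2020) = 23.34×16 + 960.11×7 + 500.19×7 = 373.44 + 6720.77 + 3501.33 = 10595.54
Index = 11562.06 / 10595.54 × 100 = 109.1220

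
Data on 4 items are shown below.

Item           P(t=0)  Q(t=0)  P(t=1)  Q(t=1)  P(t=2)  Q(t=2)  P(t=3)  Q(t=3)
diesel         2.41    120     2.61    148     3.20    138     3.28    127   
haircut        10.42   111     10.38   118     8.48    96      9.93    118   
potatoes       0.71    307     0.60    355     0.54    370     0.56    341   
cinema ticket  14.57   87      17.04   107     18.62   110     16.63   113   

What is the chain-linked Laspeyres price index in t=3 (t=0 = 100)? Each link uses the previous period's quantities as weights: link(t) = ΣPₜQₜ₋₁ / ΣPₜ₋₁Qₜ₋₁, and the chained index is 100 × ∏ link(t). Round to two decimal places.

105.29

Link t=0→t=1:
ΣP(t=1)Q(t=0) = 2.61×120 + 10.38×111 + 0.60×307 + 17.04×87 = 313.2 + 1152.18 + 184.2 + 1482.48 = 3132.06
ΣP(t=0)Q(t=0) = 2.41×120 + 10.42×111 + 0.71×307 + 14.57×87 = 289.2 + 1156.62 + 217.97 + 1267.59 = 2931.38
link = 3132.06/2931.38 = 1.068459
Link t=1→t=2:
ΣP(t=2)Q(t=1) = 3.20×148 + 8.48×118 + 0.54×355 + 18.62×107 = 473.6 + 1000.64 + 191.7 + 1992.34 = 3658.28
ΣP(t=1)Q(t=1) = 2.61×148 + 10.38×118 + 0.60×355 + 17.04×107 = 386.28 + 1224.84 + 213 + 1823.28 = 3647.4
link = 3658.28/3647.4 = 1.002983
Link t=2→t=3:
ΣP(t=3)Q(t=2) = 3.28×138 + 9.93×96 + 0.56×370 + 16.63×110 = 452.64 + 953.28 + 207.2 + 1829.3 = 3442.42
ΣP(t=2)Q(t=2) = 3.20×138 + 8.48×96 + 0.54×370 + 18.62×110 = 441.6 + 814.08 + 199.8 + 2048.2 = 3503.68
link = 3442.42/3503.68 = 0.982516
Chained index = 100 × 1.068459 × 1.002983 × 0.982516 = 105.2909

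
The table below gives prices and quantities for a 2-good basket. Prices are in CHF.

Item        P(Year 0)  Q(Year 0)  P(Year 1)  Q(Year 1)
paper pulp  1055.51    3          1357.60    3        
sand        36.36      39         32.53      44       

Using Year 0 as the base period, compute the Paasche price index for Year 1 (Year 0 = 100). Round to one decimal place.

115.5

Paasche price index uses current-period quantities as weights.
ΣP(Year 1)·Q(Year 1) = 1357.60×3 + 32.53×44 = 4072.8 + 1431.32 = 5504.12
ΣP(Year 0)·Q(Year 1) = 1055.51×3 + 36.36×44 = 3166.53 + 1599.84 = 4766.37
Index = 5504.12 / 4766.37 × 100 = 115.4782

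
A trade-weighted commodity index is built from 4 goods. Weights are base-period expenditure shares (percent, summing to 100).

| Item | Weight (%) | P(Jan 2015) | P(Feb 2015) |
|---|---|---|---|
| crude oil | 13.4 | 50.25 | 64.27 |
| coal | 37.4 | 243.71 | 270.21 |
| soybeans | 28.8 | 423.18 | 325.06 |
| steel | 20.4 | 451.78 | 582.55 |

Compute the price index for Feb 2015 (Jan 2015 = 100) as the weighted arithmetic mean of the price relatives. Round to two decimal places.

crude oil: 13.4 × (64.27/50.25) = 13.4 × 1.279005 = 17.1387
coal: 37.4 × (270.21/243.71) = 37.4 × 1.108736 = 41.4667
soybeans: 28.8 × (325.06/423.18) = 28.8 × 0.768136 = 22.1223
steel: 20.4 × (582.55/451.78) = 20.4 × 1.289455 = 26.3049
Index = Σ wᵢ·(p₁ᵢ/p₀ᵢ) = 17.1387 + 41.4667 + 22.1223 + 26.3049 = 107.0326

107.03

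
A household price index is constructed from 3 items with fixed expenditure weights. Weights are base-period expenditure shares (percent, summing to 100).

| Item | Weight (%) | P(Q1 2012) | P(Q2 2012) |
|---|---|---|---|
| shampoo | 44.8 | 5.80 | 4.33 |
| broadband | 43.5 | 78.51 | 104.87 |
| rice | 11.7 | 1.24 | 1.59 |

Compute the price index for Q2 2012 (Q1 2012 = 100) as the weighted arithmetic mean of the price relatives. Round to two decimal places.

106.55

shampoo: 44.8 × (4.33/5.80) = 44.8 × 0.746552 = 33.4455
broadband: 43.5 × (104.87/78.51) = 43.5 × 1.335753 = 58.1053
rice: 11.7 × (1.59/1.24) = 11.7 × 1.282258 = 15.0024
Index = Σ wᵢ·(p₁ᵢ/p₀ᵢ) = 33.4455 + 58.1053 + 15.0024 = 106.5532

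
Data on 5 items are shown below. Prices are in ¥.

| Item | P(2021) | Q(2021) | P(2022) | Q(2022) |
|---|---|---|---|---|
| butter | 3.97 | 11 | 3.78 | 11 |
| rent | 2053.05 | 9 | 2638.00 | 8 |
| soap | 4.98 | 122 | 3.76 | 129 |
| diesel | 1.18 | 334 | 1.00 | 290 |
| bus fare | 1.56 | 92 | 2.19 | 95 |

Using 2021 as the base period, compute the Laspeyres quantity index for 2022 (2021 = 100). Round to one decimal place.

89.5

Laspeyres quantity index uses base-period prices as weights.
ΣP(2021)·Q(2022) = 3.97×11 + 2053.05×8 + 4.98×129 + 1.18×290 + 1.56×95 = 43.67 + 16424.4 + 642.42 + 342.2 + 148.2 = 17600.89
ΣP(2021)·Q(2021) = 3.97×11 + 2053.05×9 + 4.98×122 + 1.18×334 + 1.56×92 = 43.67 + 18477.45 + 607.56 + 394.12 + 143.52 = 19666.32
Index = 17600.89 / 19666.32 × 100 = 89.4976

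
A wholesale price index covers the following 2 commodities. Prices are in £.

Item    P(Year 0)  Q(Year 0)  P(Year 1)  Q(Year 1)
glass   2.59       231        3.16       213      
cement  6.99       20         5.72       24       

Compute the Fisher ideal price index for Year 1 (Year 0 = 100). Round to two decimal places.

Laspeyres component (base-period weights):
ΣP(Year 1)Q(Year 0) = 3.16×231 + 5.72×20 = 729.96 + 114.4 = 844.36
ΣP(Year 0)Q(Year 0) = 2.59×231 + 6.99×20 = 598.29 + 139.8 = 738.09
L = 844.36 / 738.09 × 100 = 114.3980
Paasche component (current-period weights):
ΣP(Year 1)Q(Year 1) = 3.16×213 + 5.72×24 = 673.08 + 137.28 = 810.36
ΣP(Year 0)Q(Year 1) = 2.59×213 + 6.99×24 = 551.67 + 167.76 = 719.43
P = 810.36 / 719.43 × 100 = 112.6392
Fisher = √(L × P) = √(114.3980 × 112.6392) = 113.5152

113.52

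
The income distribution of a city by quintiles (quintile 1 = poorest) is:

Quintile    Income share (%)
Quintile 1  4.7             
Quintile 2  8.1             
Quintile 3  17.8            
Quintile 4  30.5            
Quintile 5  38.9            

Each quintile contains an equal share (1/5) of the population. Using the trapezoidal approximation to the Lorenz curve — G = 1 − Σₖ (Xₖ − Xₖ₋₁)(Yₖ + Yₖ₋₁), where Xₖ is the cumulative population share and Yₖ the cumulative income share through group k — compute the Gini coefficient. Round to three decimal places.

Cumulative income shares Yₖ: 0.0470, 0.1280, 0.3060, 0.6110, 1.0000
Σ (Xₖ−Xₖ₋₁)(Yₖ+Yₖ₋₁) = (1/5)(0.0470+0.0000) + (1/5)(0.1280+0.0470) + (1/5)(0.3060+0.1280) + (1/5)(0.6110+0.3060) + (1/5)(1.0000+0.6110)
  = 0.0094 + 0.0350 + 0.0868 + 0.1834 + 0.3222 = 0.6368
G = 1 − 0.6368 = 0.3632

0.363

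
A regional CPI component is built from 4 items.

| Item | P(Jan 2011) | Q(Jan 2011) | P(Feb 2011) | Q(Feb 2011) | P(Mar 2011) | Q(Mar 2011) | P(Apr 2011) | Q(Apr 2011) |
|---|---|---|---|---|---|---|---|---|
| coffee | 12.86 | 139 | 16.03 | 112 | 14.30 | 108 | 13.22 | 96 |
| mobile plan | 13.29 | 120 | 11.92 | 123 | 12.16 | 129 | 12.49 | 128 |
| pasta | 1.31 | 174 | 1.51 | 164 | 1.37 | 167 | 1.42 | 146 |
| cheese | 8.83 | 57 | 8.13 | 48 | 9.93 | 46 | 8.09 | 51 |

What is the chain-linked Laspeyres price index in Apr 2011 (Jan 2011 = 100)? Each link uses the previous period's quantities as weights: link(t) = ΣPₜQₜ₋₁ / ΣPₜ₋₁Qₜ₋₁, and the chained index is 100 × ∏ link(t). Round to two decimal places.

99.73

Link Jan 2011→Feb 2011:
ΣP(Feb 2011)Q(Jan 2011) = 16.03×139 + 11.92×120 + 1.51×174 + 8.13×57 = 2228.17 + 1430.4 + 262.74 + 463.41 = 4384.72
ΣP(Jan 2011)Q(Jan 2011) = 12.86×139 + 13.29×120 + 1.31×174 + 8.83×57 = 1787.54 + 1594.8 + 227.94 + 503.31 = 4113.59
link = 4384.72/4113.59 = 1.065911
Link Feb 2011→Mar 2011:
ΣP(Mar 2011)Q(Feb 2011) = 14.30×112 + 12.16×123 + 1.37×164 + 9.93×48 = 1601.6 + 1495.68 + 224.68 + 476.64 = 3798.6
ΣP(Feb 2011)Q(Feb 2011) = 16.03×112 + 11.92×123 + 1.51×164 + 8.13×48 = 1795.36 + 1466.16 + 247.64 + 390.24 = 3899.4
link = 3798.6/3899.4 = 0.974150
Link Mar 2011→Apr 2011:
ΣP(Apr 2011)Q(Mar 2011) = 13.22×108 + 12.49×129 + 1.42×167 + 8.09×46 = 1427.76 + 1611.21 + 237.14 + 372.14 = 3648.25
ΣP(Mar 2011)Q(Mar 2011) = 14.30×108 + 12.16×129 + 1.37×167 + 9.93×46 = 1544.4 + 1568.64 + 228.79 + 456.78 = 3798.61
link = 3648.25/3798.61 = 0.960417
Chained index = 100 × 1.065911 × 0.974150 × 0.960417 = 99.7256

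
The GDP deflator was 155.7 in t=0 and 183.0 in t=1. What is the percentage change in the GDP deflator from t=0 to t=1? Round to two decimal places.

17.53%

Change = (183.0 − 155.7) / 155.7 × 100
       = 27.3 / 155.7 × 100 = 17.5337%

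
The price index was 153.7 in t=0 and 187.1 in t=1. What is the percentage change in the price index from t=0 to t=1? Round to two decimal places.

21.73%

Change = (187.1 − 153.7) / 153.7 × 100
       = 33.4 / 153.7 × 100 = 21.7306%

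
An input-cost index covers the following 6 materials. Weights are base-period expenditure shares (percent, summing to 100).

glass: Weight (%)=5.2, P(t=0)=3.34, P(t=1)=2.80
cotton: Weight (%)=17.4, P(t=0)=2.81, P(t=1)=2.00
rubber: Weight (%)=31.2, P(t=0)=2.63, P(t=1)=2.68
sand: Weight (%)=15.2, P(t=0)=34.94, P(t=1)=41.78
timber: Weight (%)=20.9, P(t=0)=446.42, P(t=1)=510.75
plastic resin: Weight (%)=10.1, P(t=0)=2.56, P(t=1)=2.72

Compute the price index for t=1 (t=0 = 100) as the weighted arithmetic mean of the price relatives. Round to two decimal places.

glass: 5.2 × (2.80/3.34) = 5.2 × 0.838323 = 4.3593
cotton: 17.4 × (2.00/2.81) = 17.4 × 0.711744 = 12.3843
rubber: 31.2 × (2.68/2.63) = 31.2 × 1.019011 = 31.7932
sand: 15.2 × (41.78/34.94) = 15.2 × 1.195764 = 18.1756
timber: 20.9 × (510.75/446.42) = 20.9 × 1.144102 = 23.9117
plastic resin: 10.1 × (2.72/2.56) = 10.1 × 1.062500 = 10.7312
Index = Σ wᵢ·(p₁ᵢ/p₀ᵢ) = 4.3593 + 12.3843 + 31.7932 + 18.1756 + 23.9117 + 10.7312 = 101.3554

101.36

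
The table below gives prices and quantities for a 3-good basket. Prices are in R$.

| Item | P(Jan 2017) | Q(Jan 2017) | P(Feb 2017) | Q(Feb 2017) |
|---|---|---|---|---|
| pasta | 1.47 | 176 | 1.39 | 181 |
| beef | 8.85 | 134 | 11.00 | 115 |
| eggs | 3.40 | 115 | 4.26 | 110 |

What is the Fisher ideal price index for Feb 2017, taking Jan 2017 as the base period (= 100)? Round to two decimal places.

120.03

Laspeyres component (base-period weights):
ΣP(Feb 2017)Q(Jan 2017) = 1.39×176 + 11.00×134 + 4.26×115 = 244.64 + 1474 + 489.9 = 2208.54
ΣP(Jan 2017)Q(Jan 2017) = 1.47×176 + 8.85×134 + 3.40×115 = 258.72 + 1185.9 + 391 = 1835.62
L = 2208.54 / 1835.62 × 100 = 120.3158
Paasche component (current-period weights):
ΣP(Feb 2017)Q(Feb 2017) = 1.39×181 + 11.00×115 + 4.26×110 = 251.59 + 1265 + 468.6 = 1985.19
ΣP(Jan 2017)Q(Feb 2017) = 1.47×181 + 8.85×115 + 3.40×110 = 266.07 + 1017.75 + 374 = 1657.82
P = 1985.19 / 1657.82 × 100 = 119.7470
Fisher = √(L × P) = √(120.3158 × 119.7470) = 120.0310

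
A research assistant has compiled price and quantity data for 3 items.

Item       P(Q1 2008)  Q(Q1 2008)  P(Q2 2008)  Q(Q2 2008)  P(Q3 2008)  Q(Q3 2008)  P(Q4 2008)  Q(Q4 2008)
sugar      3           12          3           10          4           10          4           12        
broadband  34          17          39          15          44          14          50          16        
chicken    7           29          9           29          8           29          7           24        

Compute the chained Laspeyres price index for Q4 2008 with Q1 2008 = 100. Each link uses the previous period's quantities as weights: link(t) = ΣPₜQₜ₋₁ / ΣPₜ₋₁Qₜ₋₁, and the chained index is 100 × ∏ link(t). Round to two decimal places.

132.76

Link Q1 2008→Q2 2008:
ΣP(Q2 2008)Q(Q1 2008) = 3×12 + 39×17 + 9×29 = 36 + 663 + 261 = 960
ΣP(Q1 2008)Q(Q1 2008) = 3×12 + 34×17 + 7×29 = 36 + 578 + 203 = 817
link = 960/817 = 1.175031
Link Q2 2008→Q3 2008:
ΣP(Q3 2008)Q(Q2 2008) = 4×10 + 44×15 + 8×29 = 40 + 660 + 232 = 932
ΣP(Q2 2008)Q(Q2 2008) = 3×10 + 39×15 + 9×29 = 30 + 585 + 261 = 876
link = 932/876 = 1.063927
Link Q3 2008→Q4 2008:
ΣP(Q4 2008)Q(Q3 2008) = 4×10 + 50×14 + 7×29 = 40 + 700 + 203 = 943
ΣP(Q3 2008)Q(Q3 2008) = 4×10 + 44×14 + 8×29 = 40 + 616 + 232 = 888
link = 943/888 = 1.061937
Chained index = 100 × 1.175031 × 1.063927 × 1.061937 = 132.7577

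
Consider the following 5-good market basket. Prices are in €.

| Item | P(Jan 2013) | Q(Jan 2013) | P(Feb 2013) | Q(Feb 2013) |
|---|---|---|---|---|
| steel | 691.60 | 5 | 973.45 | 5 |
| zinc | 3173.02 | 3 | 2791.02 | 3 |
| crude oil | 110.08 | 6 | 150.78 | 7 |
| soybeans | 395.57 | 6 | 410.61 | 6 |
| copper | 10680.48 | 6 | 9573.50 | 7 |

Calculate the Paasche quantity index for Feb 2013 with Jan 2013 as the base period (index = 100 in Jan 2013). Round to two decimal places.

113.13

Paasche quantity index uses current-period prices as weights.
ΣP(Feb 2013)·Q(Feb 2013) = 973.45×5 + 2791.02×3 + 150.78×7 + 410.61×6 + 9573.50×7 = 4867.25 + 8373.06 + 1055.46 + 2463.66 + 67014.5 = 83773.93
ΣP(Feb 2013)·Q(Jan 2013) = 973.45×5 + 2791.02×3 + 150.78×6 + 410.61×6 + 9573.50×6 = 4867.25 + 8373.06 + 904.68 + 2463.66 + 57441 = 74049.65
Index = 83773.93 / 74049.65 × 100 = 113.1321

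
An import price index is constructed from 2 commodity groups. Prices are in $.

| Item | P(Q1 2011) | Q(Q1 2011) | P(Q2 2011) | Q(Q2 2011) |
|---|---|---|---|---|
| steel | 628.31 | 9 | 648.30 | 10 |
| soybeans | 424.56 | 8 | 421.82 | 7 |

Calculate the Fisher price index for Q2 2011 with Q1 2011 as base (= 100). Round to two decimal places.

Laspeyres component (base-period weights):
ΣP(Q2 2011)Q(Q1 2011) = 648.30×9 + 421.82×8 = 5834.7 + 3374.56 = 9209.26
ΣP(Q1 2011)Q(Q1 2011) = 628.31×9 + 424.56×8 = 5654.79 + 3396.48 = 9051.27
L = 9209.26 / 9051.27 × 100 = 101.7455
Paasche component (current-period weights):
ΣP(Q2 2011)Q(Q2 2011) = 648.30×10 + 421.82×7 = 6483 + 2952.74 = 9435.74
ΣP(Q1 2011)Q(Q2 2011) = 628.31×10 + 424.56×7 = 6283.1 + 2971.92 = 9255.02
P = 9435.74 / 9255.02 × 100 = 101.9527
Fisher = √(L × P) = √(101.7455 × 101.9527) = 101.8490

101.85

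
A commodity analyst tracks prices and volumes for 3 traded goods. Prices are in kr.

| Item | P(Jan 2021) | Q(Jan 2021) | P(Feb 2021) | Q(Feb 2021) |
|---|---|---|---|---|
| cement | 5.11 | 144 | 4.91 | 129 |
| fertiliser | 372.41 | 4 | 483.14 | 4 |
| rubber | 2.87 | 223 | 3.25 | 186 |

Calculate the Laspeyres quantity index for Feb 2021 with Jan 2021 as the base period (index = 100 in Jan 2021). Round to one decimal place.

Laspeyres quantity index uses base-period prices as weights.
ΣP(Jan 2021)·Q(Feb 2021) = 5.11×129 + 372.41×4 + 2.87×186 = 659.19 + 1489.64 + 533.82 = 2682.65
ΣP(Jan 2021)·Q(Jan 2021) = 5.11×144 + 372.41×4 + 2.87×223 = 735.84 + 1489.64 + 640.01 = 2865.49
Index = 2682.65 / 2865.49 × 100 = 93.6192

93.6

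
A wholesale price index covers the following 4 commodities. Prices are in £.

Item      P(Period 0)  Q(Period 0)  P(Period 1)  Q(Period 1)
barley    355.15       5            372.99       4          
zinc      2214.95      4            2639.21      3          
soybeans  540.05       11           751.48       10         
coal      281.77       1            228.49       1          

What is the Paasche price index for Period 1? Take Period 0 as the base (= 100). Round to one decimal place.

Paasche price index uses current-period quantities as weights.
ΣP(Period 1)·Q(Period 1) = 372.99×4 + 2639.21×3 + 751.48×10 + 228.49×1 = 1491.96 + 7917.63 + 7514.8 + 228.49 = 17152.88
ΣP(Period 0)·Q(Period 1) = 355.15×4 + 2214.95×3 + 540.05×10 + 281.77×1 = 1420.6 + 6644.85 + 5400.5 + 281.77 = 13747.72
Index = 17152.88 / 13747.72 × 100 = 124.7689

124.8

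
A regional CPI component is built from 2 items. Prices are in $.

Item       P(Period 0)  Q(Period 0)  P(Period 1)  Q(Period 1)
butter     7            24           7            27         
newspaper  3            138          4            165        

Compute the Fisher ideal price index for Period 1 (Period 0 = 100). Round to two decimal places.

Laspeyres component (base-period weights):
ΣP(Period 1)Q(Period 0) = 7×24 + 4×138 = 168 + 552 = 720
ΣP(Period 0)Q(Period 0) = 7×24 + 3×138 = 168 + 414 = 582
L = 720 / 582 × 100 = 123.7113
Paasche component (current-period weights):
ΣP(Period 1)Q(Period 1) = 7×27 + 4×165 = 189 + 660 = 849
ΣP(Period 0)Q(Period 1) = 7×27 + 3×165 = 189 + 495 = 684
P = 849 / 684 × 100 = 124.1228
Fisher = √(L × P) = √(123.7113 × 124.1228) = 123.9169

123.92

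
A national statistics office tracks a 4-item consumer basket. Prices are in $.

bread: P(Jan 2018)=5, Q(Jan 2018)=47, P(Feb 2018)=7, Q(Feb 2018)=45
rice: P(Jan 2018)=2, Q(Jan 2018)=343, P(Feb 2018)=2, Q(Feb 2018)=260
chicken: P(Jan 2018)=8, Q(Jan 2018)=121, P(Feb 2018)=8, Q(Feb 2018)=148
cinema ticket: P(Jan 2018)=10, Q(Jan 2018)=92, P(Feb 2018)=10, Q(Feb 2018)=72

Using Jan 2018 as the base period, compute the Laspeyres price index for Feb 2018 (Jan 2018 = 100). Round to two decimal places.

Laspeyres price index uses base-period quantities as weights.
ΣP(Feb 2018)·Q(Jan 2018) = 7×47 + 2×343 + 8×121 + 10×92 = 329 + 686 + 968 + 920 = 2903
ΣP(Jan 2018)·Q(Jan 2018) = 5×47 + 2×343 + 8×121 + 10×92 = 235 + 686 + 968 + 920 = 2809
Index = 2903 / 2809 × 100 = 103.3464

103.35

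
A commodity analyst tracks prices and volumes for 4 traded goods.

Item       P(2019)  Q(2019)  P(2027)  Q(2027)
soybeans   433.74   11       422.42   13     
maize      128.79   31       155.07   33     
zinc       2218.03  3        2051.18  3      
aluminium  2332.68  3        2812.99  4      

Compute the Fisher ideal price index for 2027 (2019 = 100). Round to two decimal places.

Laspeyres component (base-period weights):
ΣP(2027)Q(2019) = 422.42×11 + 155.07×31 + 2051.18×3 + 2812.99×3 = 4646.62 + 4807.17 + 6153.54 + 8438.97 = 24046.3
ΣP(2019)Q(2019) = 433.74×11 + 128.79×31 + 2218.03×3 + 2332.68×3 = 4771.14 + 3992.49 + 6654.09 + 6998.04 = 22415.76
L = 24046.3 / 22415.76 × 100 = 107.2741
Paasche component (current-period weights):
ΣP(2027)Q(2027) = 422.42×13 + 155.07×33 + 2051.18×3 + 2812.99×4 = 5491.46 + 5117.31 + 6153.54 + 11251.96 = 28014.27
ΣP(2019)Q(2027) = 433.74×13 + 128.79×33 + 2218.03×3 + 2332.68×4 = 5638.62 + 4250.07 + 6654.09 + 9330.72 = 25873.5
P = 28014.27 / 25873.5 × 100 = 108.2740
Fisher = √(L × P) = √(107.2741 × 108.2740) = 107.7729

107.77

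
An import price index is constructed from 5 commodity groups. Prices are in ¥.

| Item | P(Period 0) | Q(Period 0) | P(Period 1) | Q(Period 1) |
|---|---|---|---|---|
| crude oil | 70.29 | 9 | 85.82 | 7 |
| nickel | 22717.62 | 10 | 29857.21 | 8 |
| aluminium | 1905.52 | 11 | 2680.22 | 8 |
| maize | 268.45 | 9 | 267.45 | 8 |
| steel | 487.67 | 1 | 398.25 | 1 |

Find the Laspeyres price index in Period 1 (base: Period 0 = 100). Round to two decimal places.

Laspeyres price index uses base-period quantities as weights.
ΣP(Period 1)·Q(Period 0) = 85.82×9 + 29857.21×10 + 2680.22×11 + 267.45×9 + 398.25×1 = 772.38 + 298572.1 + 29482.42 + 2407.05 + 398.25 = 331632.2
ΣP(Period 0)·Q(Period 0) = 70.29×9 + 22717.62×10 + 1905.52×11 + 268.45×9 + 487.67×1 = 632.61 + 227176.2 + 20960.72 + 2416.05 + 487.67 = 251673.25
Index = 331632.2 / 251673.25 × 100 = 131.7709

131.77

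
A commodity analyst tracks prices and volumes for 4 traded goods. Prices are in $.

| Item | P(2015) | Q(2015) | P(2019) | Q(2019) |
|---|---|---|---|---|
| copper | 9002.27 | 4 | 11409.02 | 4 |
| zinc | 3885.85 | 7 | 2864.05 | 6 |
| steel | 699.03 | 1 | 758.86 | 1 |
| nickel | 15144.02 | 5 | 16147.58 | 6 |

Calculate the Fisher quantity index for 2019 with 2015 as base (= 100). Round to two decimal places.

108.54

Laspeyres component (base-period weights):
ΣP(2015)Q(2019) = 9002.27×4 + 3885.85×6 + 699.03×1 + 15144.02×6 = 36009.08 + 23315.1 + 699.03 + 90864.12 = 150887.33
ΣP(2015)Q(2015) = 9002.27×4 + 3885.85×7 + 699.03×1 + 15144.02×5 = 36009.08 + 27200.95 + 699.03 + 75720.1 = 139629.16
L = 150887.33 / 139629.16 × 100 = 108.0629
Paasche component (current-period weights):
ΣP(2019)Q(2019) = 11409.02×4 + 2864.05×6 + 758.86×1 + 16147.58×6 = 45636.08 + 17184.3 + 758.86 + 96885.48 = 160464.72
ΣP(2019)Q(2015) = 11409.02×4 + 2864.05×7 + 758.86×1 + 16147.58×5 = 45636.08 + 20048.35 + 758.86 + 80737.9 = 147181.19
P = 160464.72 / 147181.19 × 100 = 109.0253
Fisher = √(L × P) = √(108.0629 × 109.0253) = 108.5430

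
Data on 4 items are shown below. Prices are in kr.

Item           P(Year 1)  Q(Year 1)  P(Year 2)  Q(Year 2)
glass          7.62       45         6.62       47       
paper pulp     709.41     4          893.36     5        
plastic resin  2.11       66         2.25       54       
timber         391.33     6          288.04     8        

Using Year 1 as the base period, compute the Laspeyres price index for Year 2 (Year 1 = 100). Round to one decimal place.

101.4

Laspeyres price index uses base-period quantities as weights.
ΣP(Year 2)·Q(Year 1) = 6.62×45 + 893.36×4 + 2.25×66 + 288.04×6 = 297.9 + 3573.44 + 148.5 + 1728.24 = 5748.08
ΣP(Year 1)·Q(Year 1) = 7.62×45 + 709.41×4 + 2.11×66 + 391.33×6 = 342.9 + 2837.64 + 139.26 + 2347.98 = 5667.78
Index = 5748.08 / 5667.78 × 100 = 101.4168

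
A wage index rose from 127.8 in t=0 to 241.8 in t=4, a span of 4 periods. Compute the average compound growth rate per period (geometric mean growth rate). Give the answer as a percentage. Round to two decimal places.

17.28%

Growth factor = (241.8/127.8)^(1/4) = (1.892019)^(1/4) = 1.172820
Growth rate = 1.172820 − 1 = 0.172820 = 17.2820%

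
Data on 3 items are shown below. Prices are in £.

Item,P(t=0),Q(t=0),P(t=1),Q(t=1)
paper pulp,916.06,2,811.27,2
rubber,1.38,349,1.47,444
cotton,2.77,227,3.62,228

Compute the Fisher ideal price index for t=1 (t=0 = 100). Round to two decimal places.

Laspeyres component (base-period weights):
ΣP(t=1)Q(t=0) = 811.27×2 + 1.47×349 + 3.62×227 = 1622.54 + 513.03 + 821.74 = 2957.31
ΣP(t=0)Q(t=0) = 916.06×2 + 1.38×349 + 2.77×227 = 1832.12 + 481.62 + 628.79 = 2942.53
L = 2957.31 / 2942.53 × 100 = 100.5023
Paasche component (current-period weights):
ΣP(t=1)Q(t=1) = 811.27×2 + 1.47×444 + 3.62×228 = 1622.54 + 652.68 + 825.36 = 3100.58
ΣP(t=0)Q(t=1) = 916.06×2 + 1.38×444 + 2.77×228 = 1832.12 + 612.72 + 631.56 = 3076.4
P = 3100.58 / 3076.4 × 100 = 100.7860
Fisher = √(L × P) = √(100.5023 × 100.7860) = 100.6440

100.64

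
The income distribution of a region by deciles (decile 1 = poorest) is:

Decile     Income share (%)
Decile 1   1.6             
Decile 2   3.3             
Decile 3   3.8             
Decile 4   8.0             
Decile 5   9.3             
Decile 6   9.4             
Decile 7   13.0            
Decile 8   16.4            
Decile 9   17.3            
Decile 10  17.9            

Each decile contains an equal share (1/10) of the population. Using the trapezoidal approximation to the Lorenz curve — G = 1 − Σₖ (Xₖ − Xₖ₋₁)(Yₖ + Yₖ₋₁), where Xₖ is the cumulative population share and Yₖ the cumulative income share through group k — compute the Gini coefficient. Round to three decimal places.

Cumulative income shares Yₖ: 0.0160, 0.0490, 0.0870, 0.1670, 0.2600, 0.3540, 0.4840, 0.6480, 0.8210, 1.0000
Σ (Xₖ−Xₖ₋₁)(Yₖ+Yₖ₋₁) = (1/10)(0.0160+0.0000) + (1/10)(0.0490+0.0160) + (1/10)(0.0870+0.0490) + (1/10)(0.1670+0.0870) + (1/10)(0.2600+0.1670) + (1/10)(0.3540+0.2600) + (1/10)(0.4840+0.3540) + (1/10)(0.6480+0.4840) + (1/10)(0.8210+0.6480) + (1/10)(1.0000+0.8210)
  = 0.0016 + 0.0065 + 0.0136 + 0.0254 + 0.0427 + 0.0614 + 0.0838 + 0.1132 + 0.1469 + 0.1821 = 0.6772
G = 1 − 0.6772 = 0.3228

0.323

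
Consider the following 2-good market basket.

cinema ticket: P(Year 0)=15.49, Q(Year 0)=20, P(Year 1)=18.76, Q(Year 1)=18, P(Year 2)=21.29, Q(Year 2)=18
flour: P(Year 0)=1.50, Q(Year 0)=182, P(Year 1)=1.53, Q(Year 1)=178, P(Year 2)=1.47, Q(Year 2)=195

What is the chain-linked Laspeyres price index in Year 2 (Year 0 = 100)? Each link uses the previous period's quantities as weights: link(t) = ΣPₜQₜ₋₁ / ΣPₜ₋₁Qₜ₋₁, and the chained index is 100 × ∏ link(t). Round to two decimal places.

Link Year 0→Year 1:
ΣP(Year 1)Q(Year 0) = 18.76×20 + 1.53×182 = 375.2 + 278.46 = 653.66
ΣP(Year 0)Q(Year 0) = 15.49×20 + 1.50×182 = 309.8 + 273 = 582.8
link = 653.66/582.8 = 1.121585
Link Year 1→Year 2:
ΣP(Year 2)Q(Year 1) = 21.29×18 + 1.47×178 = 383.22 + 261.66 = 644.88
ΣP(Year 1)Q(Year 1) = 18.76×18 + 1.53×178 = 337.68 + 272.34 = 610.02
link = 644.88/610.02 = 1.057146
Chained index = 100 × 1.121585 × 1.057146 = 118.5679

118.57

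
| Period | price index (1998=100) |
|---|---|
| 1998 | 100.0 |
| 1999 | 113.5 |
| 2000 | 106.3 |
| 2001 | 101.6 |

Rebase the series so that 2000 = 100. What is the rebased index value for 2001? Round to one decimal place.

Rebased(2001) = 101.6 / 106.3 × 100 = 95.5786

95.6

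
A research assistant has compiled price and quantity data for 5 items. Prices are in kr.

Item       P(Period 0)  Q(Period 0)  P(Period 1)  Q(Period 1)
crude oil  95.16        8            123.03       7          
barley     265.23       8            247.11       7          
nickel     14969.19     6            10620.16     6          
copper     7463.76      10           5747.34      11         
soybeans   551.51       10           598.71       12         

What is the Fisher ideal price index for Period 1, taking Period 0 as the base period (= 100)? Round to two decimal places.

75.40

Laspeyres component (base-period weights):
ΣP(Period 1)Q(Period 0) = 123.03×8 + 247.11×8 + 10620.16×6 + 5747.34×10 + 598.71×10 = 984.24 + 1976.88 + 63720.96 + 57473.4 + 5987.1 = 130142.58
ΣP(Period 0)Q(Period 0) = 95.16×8 + 265.23×8 + 14969.19×6 + 7463.76×10 + 551.51×10 = 761.28 + 2121.84 + 89815.14 + 74637.6 + 5515.1 = 172850.96
L = 130142.58 / 172850.96 × 100 = 75.2918
Paasche component (current-period weights):
ΣP(Period 1)Q(Period 1) = 123.03×7 + 247.11×7 + 10620.16×6 + 5747.34×11 + 598.71×12 = 861.21 + 1729.77 + 63720.96 + 63220.74 + 7184.52 = 136717.2
ΣP(Period 0)Q(Period 1) = 95.16×7 + 265.23×7 + 14969.19×6 + 7463.76×11 + 551.51×12 = 666.12 + 1856.61 + 89815.14 + 82101.36 + 6618.12 = 181057.35
P = 136717.2 / 181057.35 × 100 = 75.5104
Fisher = √(L × P) = √(75.2918 × 75.5104) = 75.4010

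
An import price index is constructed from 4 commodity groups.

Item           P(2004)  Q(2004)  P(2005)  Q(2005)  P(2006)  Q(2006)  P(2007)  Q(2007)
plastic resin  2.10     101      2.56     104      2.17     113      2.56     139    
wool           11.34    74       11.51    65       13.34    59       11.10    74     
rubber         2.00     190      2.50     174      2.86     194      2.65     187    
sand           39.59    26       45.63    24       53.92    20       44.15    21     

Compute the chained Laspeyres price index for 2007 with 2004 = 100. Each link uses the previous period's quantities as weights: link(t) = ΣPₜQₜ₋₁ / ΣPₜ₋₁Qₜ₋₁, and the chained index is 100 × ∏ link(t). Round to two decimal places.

Link 2004→2005:
ΣP(2005)Q(2004) = 2.56×101 + 11.51×74 + 2.50×190 + 45.63×26 = 258.56 + 851.74 + 475 + 1186.38 = 2771.68
ΣP(2004)Q(2004) = 2.10×101 + 11.34×74 + 2.00×190 + 39.59×26 = 212.1 + 839.16 + 380 + 1029.34 = 2460.6
link = 2771.68/2460.6 = 1.126424
Link 2005→2006:
ΣP(2006)Q(2005) = 2.17×104 + 13.34×65 + 2.86×174 + 53.92×24 = 225.68 + 867.1 + 497.64 + 1294.08 = 2884.5
ΣP(2005)Q(2005) = 2.56×104 + 11.51×65 + 2.50×174 + 45.63×24 = 266.24 + 748.15 + 435 + 1095.12 = 2544.51
link = 2884.5/2544.51 = 1.133617
Link 2006→2007:
ΣP(2007)Q(2006) = 2.56×113 + 11.10×59 + 2.65×194 + 44.15×20 = 289.28 + 654.9 + 514.1 + 883 = 2341.28
ΣP(2006)Q(2006) = 2.17×113 + 13.34×59 + 2.86×194 + 53.92×20 = 245.21 + 787.06 + 554.84 + 1078.4 = 2665.51
link = 2341.28/2665.51 = 0.878361
Chained index = 100 × 1.126424 × 1.133617 × 0.878361 = 112.1609

112.16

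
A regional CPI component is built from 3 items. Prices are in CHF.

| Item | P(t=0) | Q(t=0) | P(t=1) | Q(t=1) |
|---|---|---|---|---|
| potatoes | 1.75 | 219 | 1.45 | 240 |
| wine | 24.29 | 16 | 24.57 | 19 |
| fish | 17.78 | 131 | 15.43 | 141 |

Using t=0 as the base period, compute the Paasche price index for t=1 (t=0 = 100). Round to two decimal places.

Paasche price index uses current-period quantities as weights.
ΣP(t=1)·Q(t=1) = 1.45×240 + 24.57×19 + 15.43×141 = 348 + 466.83 + 2175.63 = 2990.46
ΣP(t=0)·Q(t=1) = 1.75×240 + 24.29×19 + 17.78×141 = 420 + 461.51 + 2506.98 = 3388.49
Index = 2990.46 / 3388.49 × 100 = 88.2535

88.25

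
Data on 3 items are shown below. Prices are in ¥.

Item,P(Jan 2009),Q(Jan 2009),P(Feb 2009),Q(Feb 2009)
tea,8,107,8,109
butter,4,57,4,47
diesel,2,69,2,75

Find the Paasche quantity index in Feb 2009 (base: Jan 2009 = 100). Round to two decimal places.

99.02

Paasche quantity index uses current-period prices as weights.
ΣP(Feb 2009)·Q(Feb 2009) = 8×109 + 4×47 + 2×75 = 872 + 188 + 150 = 1210
ΣP(Feb 2009)·Q(Jan 2009) = 8×107 + 4×57 + 2×69 = 856 + 228 + 138 = 1222
Index = 1210 / 1222 × 100 = 99.0180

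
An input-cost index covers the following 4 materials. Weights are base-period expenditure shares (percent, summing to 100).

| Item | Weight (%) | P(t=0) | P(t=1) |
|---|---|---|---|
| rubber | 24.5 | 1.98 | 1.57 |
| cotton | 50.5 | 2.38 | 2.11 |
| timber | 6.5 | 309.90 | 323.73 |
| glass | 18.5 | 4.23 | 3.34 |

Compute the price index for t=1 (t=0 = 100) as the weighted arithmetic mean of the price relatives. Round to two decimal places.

rubber: 24.5 × (1.57/1.98) = 24.5 × 0.792929 = 19.4268
cotton: 50.5 × (2.11/2.38) = 50.5 × 0.886555 = 44.7710
timber: 6.5 × (323.73/309.90) = 6.5 × 1.044627 = 6.7901
glass: 18.5 × (3.34/4.23) = 18.5 × 0.789598 = 14.6076
Index = Σ wᵢ·(p₁ᵢ/p₀ᵢ) = 19.4268 + 44.7710 + 6.7901 + 14.6076 = 85.5954

85.60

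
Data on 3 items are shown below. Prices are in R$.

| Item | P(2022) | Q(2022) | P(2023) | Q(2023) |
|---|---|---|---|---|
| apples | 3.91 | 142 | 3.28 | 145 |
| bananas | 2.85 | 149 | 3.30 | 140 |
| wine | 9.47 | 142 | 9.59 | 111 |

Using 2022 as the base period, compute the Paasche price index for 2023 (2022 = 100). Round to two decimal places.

Paasche price index uses current-period quantities as weights.
ΣP(2023)·Q(2023) = 3.28×145 + 3.30×140 + 9.59×111 = 475.6 + 462 + 1064.49 = 2002.09
ΣP(2022)·Q(2023) = 3.91×145 + 2.85×140 + 9.47×111 = 566.95 + 399 + 1051.17 = 2017.12
Index = 2002.09 / 2017.12 × 100 = 99.2549

99.25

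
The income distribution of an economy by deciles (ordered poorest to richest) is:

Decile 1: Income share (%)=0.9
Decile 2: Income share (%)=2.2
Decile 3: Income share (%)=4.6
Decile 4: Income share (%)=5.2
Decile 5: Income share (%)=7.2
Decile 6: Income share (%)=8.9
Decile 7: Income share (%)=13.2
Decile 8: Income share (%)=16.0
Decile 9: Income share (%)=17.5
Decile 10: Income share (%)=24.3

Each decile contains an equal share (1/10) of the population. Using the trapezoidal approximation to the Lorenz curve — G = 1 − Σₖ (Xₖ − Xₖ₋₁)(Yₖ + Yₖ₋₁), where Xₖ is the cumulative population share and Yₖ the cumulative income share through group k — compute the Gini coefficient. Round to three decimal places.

Cumulative income shares Yₖ: 0.0090, 0.0310, 0.0770, 0.1290, 0.2010, 0.2900, 0.4220, 0.5820, 0.7570, 1.0000
Σ (Xₖ−Xₖ₋₁)(Yₖ+Yₖ₋₁) = (1/10)(0.0090+0.0000) + (1/10)(0.0310+0.0090) + (1/10)(0.0770+0.0310) + (1/10)(0.1290+0.0770) + (1/10)(0.2010+0.1290) + (1/10)(0.2900+0.2010) + (1/10)(0.4220+0.2900) + (1/10)(0.5820+0.4220) + (1/10)(0.7570+0.5820) + (1/10)(1.0000+0.7570)
  = 0.0009 + 0.0040 + 0.0108 + 0.0206 + 0.0330 + 0.0491 + 0.0712 + 0.1004 + 0.1339 + 0.1757 = 0.5996
G = 1 − 0.5996 = 0.4004

0.400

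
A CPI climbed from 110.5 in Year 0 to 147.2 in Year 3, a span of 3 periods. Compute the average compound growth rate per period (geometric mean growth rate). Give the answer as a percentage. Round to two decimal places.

Growth factor = (147.2/110.5)^(1/3) = (1.332127)^(1/3) = 1.100310
Growth rate = 1.100310 − 1 = 0.100310 = 10.0310%

10.03%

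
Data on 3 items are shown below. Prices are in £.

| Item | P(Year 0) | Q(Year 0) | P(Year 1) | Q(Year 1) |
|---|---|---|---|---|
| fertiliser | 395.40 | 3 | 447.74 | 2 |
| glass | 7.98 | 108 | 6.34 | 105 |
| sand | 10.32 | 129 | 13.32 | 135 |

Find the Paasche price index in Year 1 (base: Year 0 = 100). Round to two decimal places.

111.17

Paasche price index uses current-period quantities as weights.
ΣP(Year 1)·Q(Year 1) = 447.74×2 + 6.34×105 + 13.32×135 = 895.48 + 665.7 + 1798.2 = 3359.38
ΣP(Year 0)·Q(Year 1) = 395.40×2 + 7.98×105 + 10.32×135 = 790.8 + 837.9 + 1393.2 = 3021.9
Index = 3359.38 / 3021.9 × 100 = 111.1678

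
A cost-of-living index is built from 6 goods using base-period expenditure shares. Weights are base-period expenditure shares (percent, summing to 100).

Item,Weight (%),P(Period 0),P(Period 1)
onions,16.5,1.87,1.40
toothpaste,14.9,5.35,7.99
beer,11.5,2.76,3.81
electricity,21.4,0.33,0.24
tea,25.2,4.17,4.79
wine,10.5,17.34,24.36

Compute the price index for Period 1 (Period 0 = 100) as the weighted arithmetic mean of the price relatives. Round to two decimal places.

onions: 16.5 × (1.40/1.87) = 16.5 × 0.748663 = 12.3529
toothpaste: 14.9 × (7.99/5.35) = 14.9 × 1.493458 = 22.2525
beer: 11.5 × (3.81/2.76) = 11.5 × 1.380435 = 15.8750
electricity: 21.4 × (0.24/0.33) = 21.4 × 0.727273 = 15.5636
tea: 25.2 × (4.79/4.17) = 25.2 × 1.148681 = 28.9468
wine: 10.5 × (24.36/17.34) = 10.5 × 1.404844 = 14.7509
Index = Σ wᵢ·(p₁ᵢ/p₀ᵢ) = 12.3529 + 22.2525 + 15.8750 + 15.5636 + 28.9468 + 14.7509 = 109.7417

109.74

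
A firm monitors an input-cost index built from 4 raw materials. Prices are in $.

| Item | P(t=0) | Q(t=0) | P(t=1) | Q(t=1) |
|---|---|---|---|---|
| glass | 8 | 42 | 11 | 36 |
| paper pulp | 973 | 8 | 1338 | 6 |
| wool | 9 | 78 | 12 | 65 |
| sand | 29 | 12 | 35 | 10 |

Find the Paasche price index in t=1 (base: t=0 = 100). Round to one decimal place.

Paasche price index uses current-period quantities as weights.
ΣP(t=1)·Q(t=1) = 11×36 + 1338×6 + 12×65 + 35×10 = 396 + 8028 + 780 + 350 = 9554
ΣP(t=0)·Q(t=1) = 8×36 + 973×6 + 9×65 + 29×10 = 288 + 5838 + 585 + 290 = 7001
Index = 9554 / 7001 × 100 = 136.4662

136.5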